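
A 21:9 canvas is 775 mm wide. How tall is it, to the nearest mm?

775 / 21 × 9 = 332.14.

332 mm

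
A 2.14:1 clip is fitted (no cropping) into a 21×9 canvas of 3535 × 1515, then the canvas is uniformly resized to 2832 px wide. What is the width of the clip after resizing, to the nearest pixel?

2597 px

At 3535×1515 the clip is height-limited, so width = 1515 × 2.140 ≈ 3242.10 px.
The frame scales by 2832/3535 = 0.8011; 3242.10 × 0.8011 ≈ 2597.35 px.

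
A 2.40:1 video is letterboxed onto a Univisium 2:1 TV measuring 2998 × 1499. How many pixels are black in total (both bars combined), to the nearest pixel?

Since 2.400 > 2.000, the video is width-limited.
Content height = 2998 / 2.400 ≈ 1249.1667 px.
Leftover height: 1499 − 1249.1667 = 249.8333 px.
Across the 2998-px span: 249.8333 × 2998 ≈ 749000 px.

749000 pixels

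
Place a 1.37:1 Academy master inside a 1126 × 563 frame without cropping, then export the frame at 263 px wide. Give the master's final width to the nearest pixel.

180 px

At 1126×563 the master is height-limited, so width = 563 × 1.370 ≈ 771.31 px.
Scaling 1126 → 263 is ×0.2336, so the width becomes 771.31 × 0.2336 ≈ 180.16 px.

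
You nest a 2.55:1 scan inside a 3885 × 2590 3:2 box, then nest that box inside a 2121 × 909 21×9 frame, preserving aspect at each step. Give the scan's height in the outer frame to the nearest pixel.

535 px

2.55:1 in 3885×2590: fills the width, so the scan is 3885.00 × 1523.53.
The 3:2 canvas is height-limited in 2121×909, giving 1363.50 × 909.00; scale factor 0.3510.
The scan scales with it: height 1523.53 × 0.3510 ≈ 534.71.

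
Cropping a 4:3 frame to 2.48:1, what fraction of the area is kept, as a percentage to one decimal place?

2.48:1 is wider than 4:3, so the crop keeps the full width and trims the height.
(1.333)/(2.480) ≈ 0.538 of the area survives.

53.8%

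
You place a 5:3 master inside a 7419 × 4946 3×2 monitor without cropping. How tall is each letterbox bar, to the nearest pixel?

247 px

Since 1.667 > 1.500, the master is width-limited.
Content height = 7419 × 3/5 ≈ 4451.40 px.
4946 − 4451.40 = 494.60 px of bars (247.30 each).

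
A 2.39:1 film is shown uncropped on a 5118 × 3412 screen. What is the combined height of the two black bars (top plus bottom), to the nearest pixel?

2.39:1 (2.390) > 3×2 (1.500), so the film fills the width.
Content height = 5118 / 2.390 ≈ 2141.42 px.
Black = 3412 − 2141.42 = 1270.58 px.

1271 px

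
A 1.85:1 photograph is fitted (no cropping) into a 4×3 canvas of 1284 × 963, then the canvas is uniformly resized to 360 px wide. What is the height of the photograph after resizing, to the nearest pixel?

195 px

In the 1284×963 frame the photograph fills the width: height = 1284 / 1.850 ≈ 694.05 px.
The frame scales by 360/1284 = 0.2804; 694.05 × 0.2804 ≈ 194.59 px.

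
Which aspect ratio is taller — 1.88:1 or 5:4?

1.88 and 5:4 = 1.25; 1.88 > 1.25. The smaller width-to-height ratio is the taller frame.

5:4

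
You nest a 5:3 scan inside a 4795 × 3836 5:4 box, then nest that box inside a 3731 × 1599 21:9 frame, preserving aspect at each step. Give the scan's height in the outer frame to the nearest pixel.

1199 px

First fit — 5:3 into 4795×3836 spans the width: 4795.00 × 2877.00.
5:4 in 3731×1599: fills the height, so the intermediate becomes 1998.75 × 1599.00 — a scale of ×0.4168.
Applying the same ×0.4168: 2877.00 → 1199.25.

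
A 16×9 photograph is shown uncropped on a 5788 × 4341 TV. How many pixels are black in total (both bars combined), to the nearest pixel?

6281427 pixels

Since 1.778 > 1.333, the photograph is width-limited.
Content height = 5788 × 9/16 ≈ 3255.7500 px.
4341 − 3255.7500 = 1085.2500 px of bars.
Across the 5788-px span: 1085.2500 × 5788 ≈ 6281427 px.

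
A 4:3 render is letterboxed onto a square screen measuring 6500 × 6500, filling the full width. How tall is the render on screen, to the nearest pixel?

That makes the image 4875.00 px tall (6500 × 3/4).

4875 px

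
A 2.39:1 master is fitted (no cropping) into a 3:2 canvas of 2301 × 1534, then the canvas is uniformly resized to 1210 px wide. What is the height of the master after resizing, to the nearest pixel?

In the 2301×1534 frame the master fills the width: height = 2301 / 2.390 ≈ 962.76 px.
Resizing to 1210 px wide multiplies everything by 0.5259: 962.76 → 506.28 px.

506 px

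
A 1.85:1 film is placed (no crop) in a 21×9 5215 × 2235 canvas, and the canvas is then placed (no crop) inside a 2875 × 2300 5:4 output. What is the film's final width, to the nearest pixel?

2279 px

1.85:1 in 5215×2235: fills the height, so the film is 4134.75 × 2235.00.
Second fit — the 21×9 canvas into 2875×2300 spans the width: 2875.00 × 1232.14 (×0.5513 from 5215×2235).
So the film's width is 4134.75 × 0.5513 ≈ 2279.46.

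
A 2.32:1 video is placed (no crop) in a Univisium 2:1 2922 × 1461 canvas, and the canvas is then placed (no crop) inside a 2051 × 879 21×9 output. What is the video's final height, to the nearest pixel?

First fit — 2.32:1 into 2922×1461 spans the width: 2922.00 × 1259.48.
Univisium 2:1 in 2051×879: fills the height, so the intermediate becomes 1758.00 × 879.00 — a scale of ×0.6016.
Applying the same ×0.6016: 1259.48 → 757.76.

758 px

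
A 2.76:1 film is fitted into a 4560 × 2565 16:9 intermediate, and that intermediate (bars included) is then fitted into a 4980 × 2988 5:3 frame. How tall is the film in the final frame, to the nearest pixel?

Inside the 4560×2565 canvas the film is width-limited at 4560.00 × 1652.17.
Second fit — the 16:9 canvas into 4980×2988 spans the width: 4980.00 × 2801.25 (×1.0921 from 4560×2565).
The film scales with it: height 1652.17 × 1.0921 ≈ 1804.35.

1804 px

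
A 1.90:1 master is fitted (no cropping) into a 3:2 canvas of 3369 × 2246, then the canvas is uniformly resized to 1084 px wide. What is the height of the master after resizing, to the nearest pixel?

In the 3369×2246 frame the master fills the width: height = 3369 / 1.900 ≈ 1773.16 px.
Scaling 3369 → 1084 is ×0.3218, so the height becomes 1773.16 × 0.3218 ≈ 570.53 px.

571 px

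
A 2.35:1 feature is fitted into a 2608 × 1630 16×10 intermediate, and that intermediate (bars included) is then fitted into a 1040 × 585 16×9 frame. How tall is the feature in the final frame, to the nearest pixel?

398 px

First fit — 2.35:1 into 2608×1630 spans the width: 2608.00 × 1109.79.
The 16×10 canvas is height-limited in 1040×585, giving 936.00 × 585.00; scale factor 0.3589.
Applying the same ×0.3589: 1109.79 → 398.30.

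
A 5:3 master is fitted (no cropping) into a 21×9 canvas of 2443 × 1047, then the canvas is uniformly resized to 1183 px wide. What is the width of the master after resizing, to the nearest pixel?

845 px

Fitted into 2443×1047, the master spans the height; its width is 1047 × 5/3 ≈ 1745.00 px.
The frame scales by 1183/2443 = 0.4842; 1745.00 × 0.4842 ≈ 845.00 px.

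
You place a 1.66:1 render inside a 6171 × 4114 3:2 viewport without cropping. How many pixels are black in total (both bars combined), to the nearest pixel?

2446987 pixels

1.66:1 (1.660) > 3:2 (1.500), so the render fills the width.
The render is 6171 / 1.660 ≈ 3717.4699 px tall.
Black = 4114 − 3717.4699 = 396.5301 px.
Across the 6171-px span: 396.5301 × 6171 ≈ 2446987 px.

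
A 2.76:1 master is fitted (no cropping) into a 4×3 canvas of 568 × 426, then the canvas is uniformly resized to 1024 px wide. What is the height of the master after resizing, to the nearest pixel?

In the 568×426 frame the master fills the width: height = 568 / 2.760 ≈ 205.80 px.
The frame scales by 1024/568 = 1.8028; 205.80 × 1.8028 ≈ 371.01 px.

371 px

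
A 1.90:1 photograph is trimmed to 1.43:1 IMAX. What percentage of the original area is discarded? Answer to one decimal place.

24.7%

The height stays; only width is cut (since 1.43:1 IMAX is narrower than 1.90:1).
(1.430)/(1.900) ≈ 0.753 of the area survives, leaving 24.74% discarded.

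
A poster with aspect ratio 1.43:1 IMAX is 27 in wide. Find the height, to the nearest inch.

19 in

At 1.43:1 IMAX, 27 / 1.430 ≈ 18.88.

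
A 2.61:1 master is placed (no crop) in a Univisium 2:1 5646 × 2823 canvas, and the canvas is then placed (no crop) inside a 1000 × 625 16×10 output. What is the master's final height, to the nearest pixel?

383 px

Inside the 5646×2823 canvas the master is width-limited at 5646.00 × 2163.22.
The Univisium 2:1 canvas is width-limited in 1000×625, giving 1000.00 × 500.00; scale factor 0.1771.
The master scales with it: height 2163.22 × 0.1771 ≈ 383.14.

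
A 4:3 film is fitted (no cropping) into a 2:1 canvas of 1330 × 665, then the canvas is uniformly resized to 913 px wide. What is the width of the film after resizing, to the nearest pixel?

At 1330×665 the film is height-limited, so width = 665 × 4/3 ≈ 886.67 px.
The frame scales by 913/1330 = 0.6865; 886.67 × 0.6865 ≈ 608.67 px.

609 px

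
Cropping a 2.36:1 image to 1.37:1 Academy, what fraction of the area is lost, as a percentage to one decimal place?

The height stays; only width is cut (since 1.37:1 Academy is narrower than 2.36:1).
Area ratio = (1.370)/(2.360) = 58.05%; the remaining 41.95% is cropped out.

41.9%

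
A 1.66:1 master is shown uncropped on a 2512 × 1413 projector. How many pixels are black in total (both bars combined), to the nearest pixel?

235151 pixels

1.66:1 (1.660) < 16×9 (1.778), so the master fills the height.
The master is 1413 × 1.660 ≈ 2345.5800 px wide.
2512 − 2345.5800 = 166.4200 px of bars.
Bar area = 166.4200 × 1413 ≈ 235151 px.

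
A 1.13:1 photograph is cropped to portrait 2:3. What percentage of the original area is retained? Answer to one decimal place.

portrait 2:3 is narrower than 1.13:1, so the crop keeps the full height and trims the width.
Fraction kept = (0.667)/(1.130) ≈ 59.00%.

59.0%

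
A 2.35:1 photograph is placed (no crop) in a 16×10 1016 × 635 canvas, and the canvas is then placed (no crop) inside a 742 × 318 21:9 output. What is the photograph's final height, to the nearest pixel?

Inside the 1016×635 canvas the photograph is width-limited at 1016.00 × 432.34.
16×10 in 742×318: fills the height, so the intermediate becomes 508.80 × 318.00 — a scale of ×0.5008.
Applying the same ×0.5008: 432.34 → 216.51.

217 px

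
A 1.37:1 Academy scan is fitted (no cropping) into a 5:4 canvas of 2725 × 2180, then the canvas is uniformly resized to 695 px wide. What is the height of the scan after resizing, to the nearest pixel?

Fitted into 2725×2180, the scan spans the width; its height is 2725 / 1.370 ≈ 1989.05 px.
The frame scales by 695/2725 = 0.2550; 1989.05 × 0.2550 ≈ 507.30 px.

507 px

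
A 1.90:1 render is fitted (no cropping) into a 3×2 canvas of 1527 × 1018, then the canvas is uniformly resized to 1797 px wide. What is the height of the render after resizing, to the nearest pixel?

At 1527×1018 the render is width-limited, so height = 1527 / 1.900 ≈ 803.68 px.
Resizing to 1797 px wide multiplies everything by 1.1768: 803.68 → 945.79 px.

946 px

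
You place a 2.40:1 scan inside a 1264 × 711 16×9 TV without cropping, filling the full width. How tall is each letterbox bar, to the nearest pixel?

92 px

The scan is 1264 / 2.400 ≈ 526.67 px tall.
Black = 711 − 526.67 = 184.33 px, or 92.17 per bar.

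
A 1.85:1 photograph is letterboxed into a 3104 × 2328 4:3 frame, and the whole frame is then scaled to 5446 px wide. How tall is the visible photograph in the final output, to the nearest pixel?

2944 px

In the 3104×2328 frame the photograph fills the width: height = 3104 / 1.850 ≈ 1677.84 px.
Scaling 3104 → 5446 is ×1.7545, so the height becomes 1677.84 × 1.7545 ≈ 2943.78 px.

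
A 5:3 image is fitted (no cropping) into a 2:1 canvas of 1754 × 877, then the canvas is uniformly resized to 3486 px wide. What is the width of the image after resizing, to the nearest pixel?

2905 px

In the 1754×877 frame the image fills the height: width = 877 × 5/3 ≈ 1461.67 px.
Scaling 1754 → 3486 is ×1.9875, so the width becomes 1461.67 × 1.9875 ≈ 2905.00 px.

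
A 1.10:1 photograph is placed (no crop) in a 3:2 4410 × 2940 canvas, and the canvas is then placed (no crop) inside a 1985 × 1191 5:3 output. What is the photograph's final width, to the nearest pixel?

First fit — 1.10:1 into 4410×2940 spans the height: 3234.00 × 2940.00.
3:2 in 1985×1191: fills the height, so the intermediate becomes 1786.50 × 1191.00 — a scale of ×0.4051.
The photograph scales with it: width 3234.00 × 0.4051 ≈ 1310.10.

1310 px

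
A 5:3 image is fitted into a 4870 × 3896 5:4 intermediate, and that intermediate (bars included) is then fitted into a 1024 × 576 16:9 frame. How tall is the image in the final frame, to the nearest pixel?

First fit — 5:3 into 4870×3896 spans the width: 4870.00 × 2922.00.
Second fit — the 5:4 canvas into 1024×576 spans the height: 720.00 × 576.00 (×0.1478 from 4870×3896).
The image scales with it: height 2922.00 × 0.1478 ≈ 432.00.

432 px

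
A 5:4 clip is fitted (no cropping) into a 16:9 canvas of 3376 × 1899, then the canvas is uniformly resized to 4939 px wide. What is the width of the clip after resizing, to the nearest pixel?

At 3376×1899 the clip is height-limited, so width = 1899 × 5/4 ≈ 2373.75 px.
The frame scales by 4939/3376 = 1.4630; 2373.75 × 1.4630 ≈ 3472.73 px.

3473 px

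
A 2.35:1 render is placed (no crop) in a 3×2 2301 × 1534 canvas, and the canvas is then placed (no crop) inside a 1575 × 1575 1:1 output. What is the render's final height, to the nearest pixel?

670 px

Inside the 2301×1534 canvas the render is width-limited at 2301.00 × 979.15.
Second fit — the 3×2 canvas into 1575×1575 spans the width: 1575.00 × 1050.00 (×0.6845 from 2301×1534).
The render scales with it: height 979.15 × 0.6845 ≈ 670.21.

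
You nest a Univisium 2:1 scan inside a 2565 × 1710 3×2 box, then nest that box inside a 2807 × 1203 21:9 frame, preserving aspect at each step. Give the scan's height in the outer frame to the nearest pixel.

902 px

Univisium 2:1 in 2565×1710: fills the width, so the scan is 2565.00 × 1282.50.
3×2 in 2807×1203: fills the height, so the intermediate becomes 1804.50 × 1203.00 — a scale of ×0.7035.
So the scan's height is 1282.50 × 0.7035 ≈ 902.25.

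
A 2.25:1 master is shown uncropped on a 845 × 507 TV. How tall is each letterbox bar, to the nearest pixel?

66 px

2.25:1 (2.250) > 5:3 (1.667), so the master fills the width.
The master is 845 / 2.250 ≈ 375.56 px tall.
Black = 507 − 375.56 = 131.44 px, or 65.72 per bar.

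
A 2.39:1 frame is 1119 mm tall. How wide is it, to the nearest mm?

1119 × 2.390 = 2674.41.

2674 mm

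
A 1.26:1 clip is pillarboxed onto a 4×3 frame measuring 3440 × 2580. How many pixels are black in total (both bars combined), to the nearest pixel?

488136 pixels

1.26:1 is narrower than 4×3, so it spans the full height.
The clip is 2580 × 1.260 ≈ 3250.8000 px wide.
Leftover width: 3440 − 3250.8000 = 189.2000 px.
Across the 2580-px span: 189.2000 × 2580 ≈ 488136 px.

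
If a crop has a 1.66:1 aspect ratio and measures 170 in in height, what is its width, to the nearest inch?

282 in

At 1.66:1, 170 × 1.660 ≈ 282.20.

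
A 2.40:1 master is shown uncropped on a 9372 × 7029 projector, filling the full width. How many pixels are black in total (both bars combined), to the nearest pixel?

That makes the image 3905.0000 px tall (9372 / 2.400).
Black = 7029 − 3905.0000 = 3124.0000 px.
Bar area = 3124.0000 × 9372 ≈ 29278128 px.

29278128 pixels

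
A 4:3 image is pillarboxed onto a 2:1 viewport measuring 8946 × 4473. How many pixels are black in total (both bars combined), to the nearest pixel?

Since 1.333 < 2.000, the image is height-limited.
The image is 4473 × 4/3 ≈ 5964.0000 px wide.
8946 − 5964.0000 = 2982.0000 px of bars.
Bar area = 2982.0000 × 4473 ≈ 13338486 px.

13338486 pixels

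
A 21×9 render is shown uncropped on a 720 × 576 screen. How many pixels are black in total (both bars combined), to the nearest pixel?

192549 pixels

Since 2.333 > 1.250, the render is width-limited.
The render is 720 × 9/21 ≈ 308.5714 px tall.
576 − 308.5714 = 267.4286 px of bars.
Across the 720-px span: 267.4286 × 720 ≈ 192549 px.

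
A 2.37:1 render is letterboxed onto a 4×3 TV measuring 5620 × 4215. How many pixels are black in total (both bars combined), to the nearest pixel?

10361549 pixels

2.37:1 is wider than 4×3, so it spans the full width.
The render is 5620 / 2.370 ≈ 2371.3080 px tall.
4215 − 2371.3080 = 1843.6920 px of bars.
That's 1843.6920 × 5620 ≈ 10361549 black pixels.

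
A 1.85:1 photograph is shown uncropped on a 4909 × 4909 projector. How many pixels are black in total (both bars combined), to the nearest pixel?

11072183 pixels

1.85:1 is wider than square, so it spans the full width.
That makes the image 2653.5135 px tall (4909 / 1.850).
Black = 4909 − 2653.5135 = 2255.4865 px.
Bar area = 2255.4865 × 4909 ≈ 11072183 px.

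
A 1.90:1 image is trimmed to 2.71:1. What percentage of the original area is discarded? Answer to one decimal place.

The width stays; only height is cut (since 2.71:1 is wider than 1.90:1).
Fraction kept = (1.900)/(2.710) ≈ 70.11%, so 29.89% is lost.

29.9%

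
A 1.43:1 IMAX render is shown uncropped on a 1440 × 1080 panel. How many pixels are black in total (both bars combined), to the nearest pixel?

105130 pixels

Since 1.430 > 1.333, the render is width-limited.
The render is 1440 / 1.430 ≈ 1006.9930 px tall.
Black = 1080 − 1006.9930 = 73.0070 px.
That's 73.0070 × 1440 ≈ 105130 black pixels.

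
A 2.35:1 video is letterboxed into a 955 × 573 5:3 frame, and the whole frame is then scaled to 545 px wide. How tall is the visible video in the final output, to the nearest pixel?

In the 955×573 frame the video fills the width: height = 955 / 2.350 ≈ 406.38 px.
Resizing to 545 px wide multiplies everything by 0.5707: 406.38 → 231.91 px.

232 px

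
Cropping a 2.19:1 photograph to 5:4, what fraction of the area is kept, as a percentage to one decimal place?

The height stays; only width is cut (since 5:4 is narrower than 2.19:1).
Area ratio = (1.250)/(2.190) = 57.08% retained.

57.1%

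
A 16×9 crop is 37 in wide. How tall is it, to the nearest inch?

21 in

Height = 37 × 9/16 = 20.81.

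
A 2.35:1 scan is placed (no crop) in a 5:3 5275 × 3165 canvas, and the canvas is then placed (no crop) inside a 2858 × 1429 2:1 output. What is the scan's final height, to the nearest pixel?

1013 px

Inside the 5275×3165 canvas the scan is width-limited at 5275.00 × 2244.68.
The 5:3 canvas is height-limited in 2858×1429, giving 2381.67 × 1429.00; scale factor 0.4515.
Applying the same ×0.4515: 2244.68 → 1013.48.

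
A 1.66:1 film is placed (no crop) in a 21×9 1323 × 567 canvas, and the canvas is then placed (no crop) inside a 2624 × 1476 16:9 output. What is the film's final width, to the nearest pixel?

1867 px

Inside the 1323×567 canvas the film is height-limited at 941.22 × 567.00.
The 21×9 canvas is width-limited in 2624×1476, giving 2624.00 × 1124.57; scale factor 1.9834.
So the film's width is 941.22 × 1.9834 ≈ 1866.79.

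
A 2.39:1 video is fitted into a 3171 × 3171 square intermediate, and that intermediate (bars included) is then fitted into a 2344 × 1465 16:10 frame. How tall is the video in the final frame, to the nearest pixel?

First fit — 2.39:1 into 3171×3171 spans the width: 3171.00 × 1326.78.
Second fit — the square canvas into 2344×1465 spans the height: 1465.00 × 1465.00 (×0.4620 from 3171×3171).
The video scales with it: height 1326.78 × 0.4620 ≈ 612.97.

613 px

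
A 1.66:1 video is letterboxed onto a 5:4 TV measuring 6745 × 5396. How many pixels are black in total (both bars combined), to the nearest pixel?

1.66:1 is wider than 5:4, so it spans the full width.
Content height = 6745 / 1.660 ≈ 4063.2530 px.
Leftover height: 5396 − 4063.2530 = 1332.7470 px.
Bar area = 1332.7470 × 6745 ≈ 8989378 px.

8989378 pixels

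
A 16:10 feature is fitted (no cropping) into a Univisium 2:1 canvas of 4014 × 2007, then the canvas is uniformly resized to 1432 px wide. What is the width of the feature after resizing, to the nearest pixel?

At 4014×2007 the feature is height-limited, so width = 2007 × 16/10 ≈ 3211.20 px.
The frame scales by 1432/4014 = 0.3568; 3211.20 × 0.3568 ≈ 1145.60 px.

1146 px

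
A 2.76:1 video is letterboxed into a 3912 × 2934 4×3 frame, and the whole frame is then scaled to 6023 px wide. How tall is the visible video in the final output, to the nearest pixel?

At 3912×2934 the video is width-limited, so height = 3912 / 2.760 ≈ 1417.39 px.
The frame scales by 6023/3912 = 1.5396; 1417.39 × 1.5396 ≈ 2182.25 px.

2182 px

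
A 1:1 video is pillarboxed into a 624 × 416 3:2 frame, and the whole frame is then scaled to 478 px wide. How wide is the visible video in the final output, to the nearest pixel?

319 px

In the 624×416 frame the video fills the height: width = 416 × 1/1 ≈ 416.00 px.
Scaling 624 → 478 is ×0.7660, so the width becomes 416.00 × 0.7660 ≈ 318.67 px.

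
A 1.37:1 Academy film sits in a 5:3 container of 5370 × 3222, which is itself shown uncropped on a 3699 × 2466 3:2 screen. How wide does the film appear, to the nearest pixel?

3041 px

First fit — 1.37:1 Academy into 5370×3222 spans the height: 4414.14 × 3222.00.
Second fit — the 5:3 canvas into 3699×2466 spans the width: 3699.00 × 2219.40 (×0.6888 from 5370×3222).
So the film's width is 4414.14 × 0.6888 ≈ 3040.58.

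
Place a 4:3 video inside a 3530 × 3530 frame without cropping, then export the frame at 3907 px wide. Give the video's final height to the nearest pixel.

At 3530×3530 the video is width-limited, so height = 3530 × 3/4 ≈ 2647.50 px.
Resizing to 3907 px wide multiplies everything by 1.1068: 2647.50 → 2930.25 px.

2930 px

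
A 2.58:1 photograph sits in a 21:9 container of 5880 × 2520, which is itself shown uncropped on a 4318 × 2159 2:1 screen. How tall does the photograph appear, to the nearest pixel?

2.58:1 in 5880×2520: fills the width, so the photograph is 5880.00 × 2279.07.
21:9 in 4318×2159: fills the width, so the intermediate becomes 4318.00 × 1850.57 — a scale of ×0.7344.
The photograph scales with it: height 2279.07 × 0.7344 ≈ 1673.64.

1674 px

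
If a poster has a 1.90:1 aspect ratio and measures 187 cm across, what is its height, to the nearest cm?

Height = 187 / 1.900 = 98.42.

98 cm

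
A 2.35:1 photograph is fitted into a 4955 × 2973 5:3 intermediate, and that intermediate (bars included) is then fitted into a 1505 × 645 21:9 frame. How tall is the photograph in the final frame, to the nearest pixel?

2.35:1 in 4955×2973: fills the width, so the photograph is 4955.00 × 2108.51.
Second fit — the 5:3 canvas into 1505×645 spans the height: 1075.00 × 645.00 (×0.2170 from 4955×2973).
Applying the same ×0.2170: 2108.51 → 457.45.

457 px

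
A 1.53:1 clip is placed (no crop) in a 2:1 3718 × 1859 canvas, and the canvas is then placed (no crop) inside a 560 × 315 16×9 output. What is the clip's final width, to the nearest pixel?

Inside the 3718×1859 canvas the clip is height-limited at 2844.27 × 1859.00.
The 2:1 canvas is width-limited in 560×315, giving 560.00 × 280.00; scale factor 0.1506.
The clip scales with it: width 2844.27 × 0.1506 ≈ 428.40.

428 px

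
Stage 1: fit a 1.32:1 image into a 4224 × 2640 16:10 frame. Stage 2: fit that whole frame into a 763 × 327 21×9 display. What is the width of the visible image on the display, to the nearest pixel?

1.32:1 in 4224×2640: fills the height, so the image is 3484.80 × 2640.00.
The 16:10 canvas is height-limited in 763×327, giving 523.20 × 327.00; scale factor 0.1239.
The image scales with it: width 3484.80 × 0.1239 ≈ 431.64.

432 px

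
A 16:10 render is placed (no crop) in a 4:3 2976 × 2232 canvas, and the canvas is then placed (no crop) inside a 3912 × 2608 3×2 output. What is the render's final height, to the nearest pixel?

2173 px

16:10 in 2976×2232: fills the width, so the render is 2976.00 × 1860.00.
The 4:3 canvas is height-limited in 3912×2608, giving 3477.33 × 2608.00; scale factor 1.1685.
So the render's height is 1860.00 × 1.1685 ≈ 2173.33.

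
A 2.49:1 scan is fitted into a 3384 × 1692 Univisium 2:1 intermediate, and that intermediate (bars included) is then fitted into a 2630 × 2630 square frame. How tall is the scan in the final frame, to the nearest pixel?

1056 px

2.49:1 in 3384×1692: fills the width, so the scan is 3384.00 × 1359.04.
Second fit — the Univisium 2:1 canvas into 2630×2630 spans the width: 2630.00 × 1315.00 (×0.7772 from 3384×1692).
So the scan's height is 1359.04 × 0.7772 ≈ 1056.22.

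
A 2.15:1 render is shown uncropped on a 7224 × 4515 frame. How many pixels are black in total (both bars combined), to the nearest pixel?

Since 2.150 > 1.600, the render is width-limited.
Content height = 7224 / 2.150 ≈ 3360.0000 px.
Leftover height: 4515 − 3360.0000 = 1155.0000 px.
Across the 7224-px span: 1155.0000 × 7224 ≈ 8343720 px.

8343720 pixels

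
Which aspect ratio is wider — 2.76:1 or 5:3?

2.76 and 5:3 = 1.667; 2.76 > 1.667.

2.76:1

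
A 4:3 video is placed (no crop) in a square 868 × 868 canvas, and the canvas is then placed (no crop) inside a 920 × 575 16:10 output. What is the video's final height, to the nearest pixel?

431 px

4:3 in 868×868: fills the width, so the video is 868.00 × 651.00.
square in 920×575: fills the height, so the intermediate becomes 575.00 × 575.00 — a scale of ×0.6624.
So the video's height is 651.00 × 0.6624 ≈ 431.25.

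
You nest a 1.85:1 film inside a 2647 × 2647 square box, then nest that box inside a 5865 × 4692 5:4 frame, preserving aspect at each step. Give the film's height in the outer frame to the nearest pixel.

First fit — 1.85:1 into 2647×2647 spans the width: 2647.00 × 1430.81.
square in 5865×4692: fills the height, so the intermediate becomes 4692.00 × 4692.00 — a scale of ×1.7726.
So the film's height is 1430.81 × 1.7726 ≈ 2536.22.

2536 px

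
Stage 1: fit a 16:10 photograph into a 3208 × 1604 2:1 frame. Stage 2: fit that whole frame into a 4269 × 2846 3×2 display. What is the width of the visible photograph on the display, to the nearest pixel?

3415 px

First fit — 16:10 into 3208×1604 spans the height: 2566.40 × 1604.00.
Second fit — the 2:1 canvas into 4269×2846 spans the width: 4269.00 × 2134.50 (×1.3307 from 3208×1604).
The photograph scales with it: width 2566.40 × 1.3307 ≈ 3415.20.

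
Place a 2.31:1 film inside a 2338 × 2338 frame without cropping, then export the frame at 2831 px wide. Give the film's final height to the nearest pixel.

1226 px

In the 2338×2338 frame the film fills the width: height = 2338 / 2.310 ≈ 1012.12 px.
Scaling 2338 → 2831 is ×1.2109, so the height becomes 1012.12 × 1.2109 ≈ 1225.54 px.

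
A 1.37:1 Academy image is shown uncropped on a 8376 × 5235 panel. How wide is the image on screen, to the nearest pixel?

Since 1.370 < 1.600, the image is height-limited.
That makes the image 7171.95 px wide (5235 × 1.370).

7172 px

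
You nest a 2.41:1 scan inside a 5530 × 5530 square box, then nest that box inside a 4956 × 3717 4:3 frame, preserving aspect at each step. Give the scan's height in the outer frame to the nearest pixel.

1542 px

2.41:1 in 5530×5530: fills the width, so the scan is 5530.00 × 2294.61.
Second fit — the square canvas into 4956×3717 spans the height: 3717.00 × 3717.00 (×0.6722 from 5530×5530).
Applying the same ×0.6722: 2294.61 → 1542.32.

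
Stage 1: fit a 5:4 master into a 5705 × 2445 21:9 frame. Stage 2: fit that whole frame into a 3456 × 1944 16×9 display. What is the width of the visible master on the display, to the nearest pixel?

1851 px

Inside the 5705×2445 canvas the master is height-limited at 3056.25 × 2445.00.
Second fit — the 21:9 canvas into 3456×1944 spans the width: 3456.00 × 1481.14 (×0.6058 from 5705×2445).
The master scales with it: width 3056.25 × 0.6058 ≈ 1851.43.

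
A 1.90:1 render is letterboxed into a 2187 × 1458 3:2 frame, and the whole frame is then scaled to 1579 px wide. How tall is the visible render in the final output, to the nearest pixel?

At 2187×1458 the render is width-limited, so height = 2187 / 1.900 ≈ 1151.05 px.
Resizing to 1579 px wide multiplies everything by 0.7220: 1151.05 → 831.05 px.

831 px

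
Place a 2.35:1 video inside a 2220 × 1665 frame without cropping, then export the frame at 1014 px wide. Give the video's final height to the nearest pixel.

431 px

Fitted into 2220×1665, the video spans the width; its height is 2220 / 2.350 ≈ 944.68 px.
Scaling 2220 → 1014 is ×0.4568, so the height becomes 944.68 × 0.4568 ≈ 431.49 px.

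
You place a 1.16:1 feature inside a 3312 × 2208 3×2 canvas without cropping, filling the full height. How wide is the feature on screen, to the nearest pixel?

Content width = 2208 × 1.160 ≈ 2561.28 px.

2561 px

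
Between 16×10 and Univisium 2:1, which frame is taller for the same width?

16×10

16×10 = 1.6 and Univisium 2:1 = 2; 2 > 1.6. The smaller width-to-height ratio is the taller frame.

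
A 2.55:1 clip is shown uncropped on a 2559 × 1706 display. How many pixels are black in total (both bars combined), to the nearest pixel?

2.55:1 is wider than 3:2, so it spans the full width.
That makes the image 1003.5294 px tall (2559 / 2.550).
1706 − 1003.5294 = 702.4706 px of bars.
That's 702.4706 × 2559 ≈ 1797622 black pixels.

1797622 pixels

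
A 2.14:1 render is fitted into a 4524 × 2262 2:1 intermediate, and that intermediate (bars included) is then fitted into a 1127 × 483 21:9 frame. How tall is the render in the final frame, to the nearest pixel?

451 px

2.14:1 in 4524×2262: fills the width, so the render is 4524.00 × 2114.02.
2:1 in 1127×483: fills the height, so the intermediate becomes 966.00 × 483.00 — a scale of ×0.2135.
The render scales with it: height 2114.02 × 0.2135 ≈ 451.40.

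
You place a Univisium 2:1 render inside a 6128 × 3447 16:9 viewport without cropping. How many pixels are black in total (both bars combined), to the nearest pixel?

Univisium 2:1 (2.000) > 16:9 (1.778), so the render fills the width.
The render is 6128 × 1/2 ≈ 3064.0000 px tall.
Leftover height: 3447 − 3064.0000 = 383.0000 px.
Across the 6128-px span: 383.0000 × 6128 ≈ 2347024 px.

2347024 pixels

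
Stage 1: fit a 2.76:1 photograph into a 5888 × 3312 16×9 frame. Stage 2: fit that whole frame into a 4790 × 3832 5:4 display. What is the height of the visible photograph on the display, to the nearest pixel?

1736 px

First fit — 2.76:1 into 5888×3312 spans the width: 5888.00 × 2133.33.
16×9 in 4790×3832: fills the width, so the intermediate becomes 4790.00 × 2694.38 — a scale of ×0.8135.
The photograph scales with it: height 2133.33 × 0.8135 ≈ 1735.51.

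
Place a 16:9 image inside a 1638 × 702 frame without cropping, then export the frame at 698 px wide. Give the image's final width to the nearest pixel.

In the 1638×702 frame the image fills the height: width = 702 × 16/9 ≈ 1248.00 px.
Scaling 1638 → 698 is ×0.4261, so the width becomes 1248.00 × 0.4261 ≈ 531.81 px.

532 px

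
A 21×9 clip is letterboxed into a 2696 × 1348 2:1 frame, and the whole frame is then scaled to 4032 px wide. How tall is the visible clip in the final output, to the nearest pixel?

1728 px

In the 2696×1348 frame the clip fills the width: height = 2696 × 9/21 ≈ 1155.43 px.
Resizing to 4032 px wide multiplies everything by 1.4955: 1155.43 → 1728.00 px.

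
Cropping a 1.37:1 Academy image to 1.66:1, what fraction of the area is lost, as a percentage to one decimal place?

17.5%

Going from 1.37:1 Academy to 1.66:1 means cutting height while keeping width.
Fraction kept = (1.370)/(1.660) ≈ 82.53%, so 17.47% is lost.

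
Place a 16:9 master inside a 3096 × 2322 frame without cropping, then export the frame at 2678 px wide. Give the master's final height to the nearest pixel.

1506 px

Fitted into 3096×2322, the master spans the width; its height is 3096 × 9/16 ≈ 1741.50 px.
Resizing to 2678 px wide multiplies everything by 0.8650: 1741.50 → 1506.38 px.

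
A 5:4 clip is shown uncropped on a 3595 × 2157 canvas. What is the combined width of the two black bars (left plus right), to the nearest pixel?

899 px

Since 1.250 < 1.667, the clip is height-limited.
Content width = 2157 × 5/4 ≈ 2696.25 px.
Leftover width: 3595 − 2696.25 = 898.75 px.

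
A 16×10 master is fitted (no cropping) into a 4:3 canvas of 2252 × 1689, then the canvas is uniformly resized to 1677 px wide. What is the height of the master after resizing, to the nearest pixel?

At 2252×1689 the master is width-limited, so height = 2252 × 10/16 ≈ 1407.50 px.
Resizing to 1677 px wide multiplies everything by 0.7447: 1407.50 → 1048.12 px.

1048 px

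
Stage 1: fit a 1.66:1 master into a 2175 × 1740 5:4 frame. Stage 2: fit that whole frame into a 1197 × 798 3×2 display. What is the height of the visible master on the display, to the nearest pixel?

601 px

1.66:1 in 2175×1740: fills the width, so the master is 2175.00 × 1310.24.
Second fit — the 5:4 canvas into 1197×798 spans the height: 997.50 × 798.00 (×0.4586 from 2175×1740).
So the master's height is 1310.24 × 0.4586 ≈ 600.90.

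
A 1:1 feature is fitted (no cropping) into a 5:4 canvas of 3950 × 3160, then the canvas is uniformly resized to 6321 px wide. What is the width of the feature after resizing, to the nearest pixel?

In the 3950×3160 frame the feature fills the height: width = 3160 × 1/1 ≈ 3160.00 px.
Resizing to 6321 px wide multiplies everything by 1.6003: 3160.00 → 5056.80 px.

5057 px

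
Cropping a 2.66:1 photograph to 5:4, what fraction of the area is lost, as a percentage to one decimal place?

53.0%

The height stays; only width is cut (since 5:4 is narrower than 2.66:1).
Area ratio = (1.250)/(2.660) = 46.99%; the remaining 53.01% is cropped out.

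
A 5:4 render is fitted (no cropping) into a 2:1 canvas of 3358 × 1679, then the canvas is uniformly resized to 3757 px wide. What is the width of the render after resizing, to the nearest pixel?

2348 px

At 3358×1679 the render is height-limited, so width = 1679 × 5/4 ≈ 2098.75 px.
Scaling 3358 → 3757 is ×1.1188, so the width becomes 2098.75 × 1.1188 ≈ 2348.12 px.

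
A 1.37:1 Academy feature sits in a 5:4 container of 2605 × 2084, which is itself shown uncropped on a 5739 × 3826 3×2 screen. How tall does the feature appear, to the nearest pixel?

Inside the 2605×2084 canvas the feature is width-limited at 2605.00 × 1901.46.
The 5:4 canvas is height-limited in 5739×3826, giving 4782.50 × 3826.00; scale factor 1.8359.
So the feature's height is 1901.46 × 1.8359 ≈ 3490.88.

3491 px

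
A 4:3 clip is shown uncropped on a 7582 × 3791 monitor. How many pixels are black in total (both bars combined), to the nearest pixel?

9581121 pixels

4:3 is narrower than Univisium 2:1, so it spans the full height.
That makes the image 5054.6667 px wide (3791 × 4/3).
7582 − 5054.6667 = 2527.3333 px of bars.
Bar area = 2527.3333 × 3791 ≈ 9581121 px.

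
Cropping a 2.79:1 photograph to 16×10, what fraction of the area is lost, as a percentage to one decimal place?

42.7%

Going from 2.79:1 to 16×10 means cutting width while keeping height.
(1.600)/(2.790) ≈ 0.573 of the area survives, leaving 42.65% discarded.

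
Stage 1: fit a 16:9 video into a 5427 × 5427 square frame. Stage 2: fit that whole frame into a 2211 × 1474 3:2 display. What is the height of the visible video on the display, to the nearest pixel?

16:9 in 5427×5427: fills the width, so the video is 5427.00 × 3052.69.
The square canvas is height-limited in 2211×1474, giving 1474.00 × 1474.00; scale factor 0.2716.
So the video's height is 3052.69 × 0.2716 ≈ 829.12.

829 px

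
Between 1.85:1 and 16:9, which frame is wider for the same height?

1.85 and 16:9 = 1.778; 1.85 > 1.778.

1.85:1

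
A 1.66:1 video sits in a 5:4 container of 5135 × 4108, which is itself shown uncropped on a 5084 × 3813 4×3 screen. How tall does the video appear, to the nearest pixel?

Inside the 5135×4108 canvas the video is width-limited at 5135.00 × 3093.37.
5:4 in 5084×3813: fills the height, so the intermediate becomes 4766.25 × 3813.00 — a scale of ×0.9282.
So the video's height is 3093.37 × 0.9282 ≈ 2871.23.

2871 px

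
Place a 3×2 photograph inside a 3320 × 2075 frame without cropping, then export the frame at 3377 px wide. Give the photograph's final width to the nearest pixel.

Fitted into 3320×2075, the photograph spans the height; its width is 2075 × 3/2 ≈ 3112.50 px.
Scaling 3320 → 3377 is ×1.0172, so the width becomes 3112.50 × 1.0172 ≈ 3165.94 px.

3166 px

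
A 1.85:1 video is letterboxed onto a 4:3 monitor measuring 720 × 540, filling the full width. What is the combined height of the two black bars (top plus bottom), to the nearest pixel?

151 px

That makes the image 389.19 px tall (720 / 1.850).
540 − 389.19 = 150.81 px of bars.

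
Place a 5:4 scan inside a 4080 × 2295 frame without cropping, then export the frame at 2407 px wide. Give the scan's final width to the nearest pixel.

1692 px

At 4080×2295 the scan is height-limited, so width = 2295 × 5/4 ≈ 2868.75 px.
Scaling 4080 → 2407 is ×0.5900, so the width becomes 2868.75 × 0.5900 ≈ 1692.42 px.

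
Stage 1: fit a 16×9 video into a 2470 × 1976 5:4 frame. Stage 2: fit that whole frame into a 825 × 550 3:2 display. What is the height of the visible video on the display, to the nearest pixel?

16×9 in 2470×1976: fills the width, so the video is 2470.00 × 1389.38.
The 5:4 canvas is height-limited in 825×550, giving 687.50 × 550.00; scale factor 0.2783.
Applying the same ×0.2783: 1389.38 → 386.72.

387 px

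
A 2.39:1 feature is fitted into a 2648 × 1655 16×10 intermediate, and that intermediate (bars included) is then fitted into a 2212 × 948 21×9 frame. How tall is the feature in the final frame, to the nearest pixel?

635 px

First fit — 2.39:1 into 2648×1655 spans the width: 2648.00 × 1107.95.
The 16×10 canvas is height-limited in 2212×948, giving 1516.80 × 948.00; scale factor 0.5728.
The feature scales with it: height 1107.95 × 0.5728 ≈ 634.64.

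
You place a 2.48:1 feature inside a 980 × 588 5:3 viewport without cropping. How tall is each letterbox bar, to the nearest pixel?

2.48:1 is wider than 5:3, so it spans the full width.
The feature is 980 / 2.480 ≈ 395.16 px tall.
Black = 588 − 395.16 = 192.84 px, or 96.42 per bar.

96 px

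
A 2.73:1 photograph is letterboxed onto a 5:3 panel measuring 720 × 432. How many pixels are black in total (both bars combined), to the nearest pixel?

121150 pixels

Since 2.730 > 1.667, the photograph is width-limited.
Content height = 720 / 2.730 ≈ 263.7363 px.
432 − 263.7363 = 168.2637 px of bars.
Bar area = 168.2637 × 720 ≈ 121150 px.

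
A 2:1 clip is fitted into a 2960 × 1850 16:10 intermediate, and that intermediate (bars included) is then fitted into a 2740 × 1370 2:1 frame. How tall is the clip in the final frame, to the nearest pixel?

First fit — 2:1 into 2960×1850 spans the width: 2960.00 × 1480.00.
Second fit — the 16:10 canvas into 2740×1370 spans the height: 2192.00 × 1370.00 (×0.7405 from 2960×1850).
So the clip's height is 1480.00 × 0.7405 ≈ 1096.00.

1096 px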